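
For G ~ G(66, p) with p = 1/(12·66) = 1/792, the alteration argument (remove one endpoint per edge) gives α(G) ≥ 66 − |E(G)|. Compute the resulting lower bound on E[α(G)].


E[|E(G)|] = C(66, 2)·p = 2145 · (1/792) = 65/24.
E[α(G)] ≥ n − E[|E(G)|] = 66 − 65/24 = 1519/24.
Numerically: ≈ 63.29167.
(This is only a lower bound; the true E[α(G)] may be larger.)

E[α(G)] ≥ 1519/24 ≈ 63.29167.


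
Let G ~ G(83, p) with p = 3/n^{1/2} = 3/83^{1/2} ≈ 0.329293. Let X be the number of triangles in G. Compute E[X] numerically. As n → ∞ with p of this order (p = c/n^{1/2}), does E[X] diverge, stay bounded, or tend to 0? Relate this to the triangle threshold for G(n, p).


Number of potential triangles: C(83, 3) = 91881.
Each occurs with probability p³ ≈ (0.329293)³ ≈ 3.57064460e-02.
By linearity: E[X] = C(83, 3)·p³ ≈ 91881 · 3.57064460e-02 ≈ 3280.743967.
Since α = 1/2 < 1, p = c/n^{1/2} ≫ 1/n is above the triangle threshold p ~ 1/n. Asymptotically E[X] ~ (c³/6)·n^{3(1−α)} = (3³/6)·n^{1.5} → ∞; triangles are abundant w.h.p.

E[X] ≈ 3280.743967; in regime p = Θ(1/n^{1/2}) E[X] diverges (above the triangle threshold p ~ 1/n).


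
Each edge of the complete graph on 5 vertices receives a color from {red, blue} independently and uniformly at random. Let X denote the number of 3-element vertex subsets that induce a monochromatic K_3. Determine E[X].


Let X = Σ_S X_S over the C(5, 3) = 10 subsets S of size 3, where X_S = 1 if the K_3 on S is monochromatic.
For a fixed S, the K_3 on S has C(3, 2) = 3 edges. P[all 3 edges red] = (1/2)^3, and likewise for blue, so P[monochromatic] = 2·(1/2)^3 = 2^{1 − 3} = 1/4.
By linearity: E[X] = C(5, 3) · 2^{1 − 3} = 10 · 1/4 = 5/2.
Numerically: E[X] ≈ 2.500000.

E[X] = C(5,3)·2^(1−C(3,2)) = 5/2 ≈ 2.500000.


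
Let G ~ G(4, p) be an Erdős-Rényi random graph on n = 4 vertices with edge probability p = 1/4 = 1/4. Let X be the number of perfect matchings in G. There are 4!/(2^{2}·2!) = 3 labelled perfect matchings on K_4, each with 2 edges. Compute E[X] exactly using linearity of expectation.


K_4 has 4!/(2^{2}·2!) = 3 labelled perfect matchings.
For each such perfect matching H, let X_H = 1 if all 2 edges of H are present in G. Then P[X_H = 1] = p^{2} = (1/4)^{2} = 1/16.
By linearity of expectation: E[X] = Σ_H E[X_H] = 3 · p^{2} = 3 · 1/16 = 3/16.
Numerically: E[X] ≈ 0.188.

E[X] = 3 · (1/4)^{2} = 3/16 ≈ 0.188.


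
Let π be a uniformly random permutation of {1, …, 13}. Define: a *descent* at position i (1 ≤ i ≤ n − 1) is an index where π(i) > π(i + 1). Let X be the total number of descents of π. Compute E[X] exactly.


Write X = Σ X_I over i = 1, …, 12, with X_I the indicator of one descent.
There are 12 indicators.
For each fixed i, the pair (π(i), π(i+1)) is a uniformly random ordered pair of distinct values from {1, …, 13}; by symmetry P[π(i) > π(i+1)] = 1/2.
By linearity: E[X] = 12 · (1/2) = (13 − 1) · (1/2) = 6 ≈ 6.000.

E[X] = 6 = 6.000.


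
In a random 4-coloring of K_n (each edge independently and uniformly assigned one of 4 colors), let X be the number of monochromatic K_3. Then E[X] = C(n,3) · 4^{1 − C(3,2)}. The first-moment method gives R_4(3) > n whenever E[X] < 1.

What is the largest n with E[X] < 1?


We need C(n, 3) · 4^{1 − 3} < 1, i.e. C(n, 3) < 4^{3 − 1} = 16.
Check values of n near the boundary:
  n = 4: C(4, 3) = 4; 4 < 16? YES
  n = 5: C(5, 3) = 10; 10 < 16? YES
  n = 6: C(6, 3) = 20; 20 < 16? NO
  n = 7: C(7, 3) = 35; 35 < 16? NO
  n = 8: C(8, 3) = 56; 56 < 16? NO
The largest n with C(n, 3) < 16 is n = 5 (where E[X] = 5/8 ≈ 0.625). Hence R_4(3) > 5, i.e. R_4(3) ≥ 6.

Largest n = 5; hence R_4(3) > 5.


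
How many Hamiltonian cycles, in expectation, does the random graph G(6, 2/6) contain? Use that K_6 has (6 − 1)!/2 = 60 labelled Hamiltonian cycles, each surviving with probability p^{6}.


K_6 has (6 − 1)!/2 = 60 labelled Hamiltonian cycles.
For each such Hamiltonian cycle H, let X_H = 1 if all 6 edges of H are present in G. Then P[X_H = 1] = p^{6} = (1/3)^{6} = 1/729.
By linearity: E[X] = Σ_H E[X_H] = 60 · p^{6} = 60 · 1/729 = 20/243.
Numerically: E[X] ≈ 0.0823045.

E[X] = 60 · (1/3)^{6} = 20/243 ≈ 0.0823045.


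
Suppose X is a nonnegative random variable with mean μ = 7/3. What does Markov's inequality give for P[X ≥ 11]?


μ = E[X] = 7/3, a = 11.
Markov: P[X ≥ 11] ≤ μ/a = (7/3)/11 = 7/33.
Numerically: ≈ 0.2121.
(Since a = 11 > μ = 2.3333, the bound 7/33 is < 1 and informative.)

P[X ≥ 11] ≤ 7/33 ≈ 0.2121.


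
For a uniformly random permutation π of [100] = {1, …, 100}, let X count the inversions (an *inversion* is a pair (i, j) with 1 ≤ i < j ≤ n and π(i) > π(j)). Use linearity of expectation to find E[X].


Write X = Σ X_I over the C(100, 2) = 4950 pairs i < j, with X_I the indicator of one inversion.
There are 4950 indicators.
For each fixed pair i < j, the values π(i) and π(j) are two distinct elements of {1, …, 100} in uniformly random order; by symmetry P[π(i) > π(j)] = 1/2.
By linearity: E[X] = 4950 · (1/2) = C(100, 2) · (1/2) = 4950/2 = 2475 ≈ 2475.000000.

E[X] = 2475 = 2475.000000.


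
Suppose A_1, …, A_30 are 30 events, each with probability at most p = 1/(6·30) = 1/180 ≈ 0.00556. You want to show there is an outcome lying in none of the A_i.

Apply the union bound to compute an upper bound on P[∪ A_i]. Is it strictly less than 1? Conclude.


Union bound: P[∪_{i=1}^{30} A_i] ≤ Σ_i P[A_i] ≤ 30·p = 30·(1/180) = 1/6.
Numerically: 1/6 ≈ 0.16667.
Is 1/6 < 1? YES.
Since P[∪ A_i] ≤ 1/6 < 1, the complement has P[∩ A_i^c] ≥ 1 − 1/6 = 5/6 > 0, so some outcome avoids every A_i.

30·p = 1/6 ≈ 0.16667; existence CERTIFIED by the union bound.


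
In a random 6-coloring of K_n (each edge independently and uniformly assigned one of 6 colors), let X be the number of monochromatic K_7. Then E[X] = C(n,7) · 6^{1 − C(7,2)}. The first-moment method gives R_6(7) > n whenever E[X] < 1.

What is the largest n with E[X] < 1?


We need C(n, 7) · 6^{1 − 21} < 1, i.e. C(n, 7) < 6^{21 − 1} = 3656158440062976.
Check values of n near the boundary:
  n = 562: C(562, 7) = 3384017972944752; 3384017972944752 < 3656158440062976? YES
  n = 563: C(563, 7) = 3426622515769596; 3426622515769596 < 3656158440062976? YES
  n = 564: C(564, 7) = 3469685994423792; 3469685994423792 < 3656158440062976? YES
  n = 565: C(565, 7) = 3513212521235560; 3513212521235560 < 3656158440062976? YES
  n = 566: C(566, 7) = 3557206237959440; 3557206237959440 < 3656158440062976? YES
  n = 567: C(567, 7) = 3601671315933933; 3601671315933933 < 3656158440062976? YES
  n = 568: C(568, 7) = 3646611956239704; 3646611956239704 < 3656158440062976? YES
  n = 569: C(569, 7) = 3692032389858348; 3692032389858348 < 3656158440062976? NO
  n = 570: C(570, 7) = 3737936877831720; 3737936877831720 < 3656158440062976? NO
  n = 571: C(571, 7) = 3784329711421830; 3784329711421830 < 3656158440062976? NO
The largest n with C(n, 7) < 3656158440062976 is n = 568 (where E[X] = 16882462760369/16926659444736 ≈ 0.997). Hence R_6(7) > 568, i.e. R_6(7) ≥ 569.

Largest n = 568; hence R_6(7) > 568.


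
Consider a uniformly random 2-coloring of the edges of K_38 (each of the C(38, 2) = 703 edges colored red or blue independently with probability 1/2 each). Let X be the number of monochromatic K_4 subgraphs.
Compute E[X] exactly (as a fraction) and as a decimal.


Let X = Σ_S X_S over the C(38, 4) = 73815 subsets S of size 4, where X_S = 1 if the K_4 on S is monochromatic.
For a fixed S, the K_4 on S has C(4, 2) = 6 edges. P[all 6 edges red] = (1/2)^6, and likewise for blue, so P[monochromatic] = 2·(1/2)^6 = 2^{1 − 6} = 1/32.
By linearity of expectation: E[X] = C(38, 4) · 2^{1 − 6} = 73815 · 1/32 = 73815/32.
Numerically: E[X] ≈ 2306.719.

E[X] = C(38,4)·2^(1−C(4,2)) = 73815/32 ≈ 2306.719.


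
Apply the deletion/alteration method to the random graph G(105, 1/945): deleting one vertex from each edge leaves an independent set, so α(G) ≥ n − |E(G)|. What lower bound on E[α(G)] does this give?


E[|E(G)|] = C(105, 2)·p = 5460 · (1/945) = 52/9.
E[α(G)] ≥ n − E[|E(G)|] = 105 − 52/9 = 893/9.
Numerically: ≈ 99.222.
(This is only a lower bound; the true E[α(G)] may be larger.)

E[α(G)] ≥ 893/9 ≈ 99.222.


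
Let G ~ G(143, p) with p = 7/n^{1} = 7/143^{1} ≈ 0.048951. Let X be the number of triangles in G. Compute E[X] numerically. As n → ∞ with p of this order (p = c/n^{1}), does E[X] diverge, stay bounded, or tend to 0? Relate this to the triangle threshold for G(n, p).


Number of potential triangles: C(143, 3) = 477191.
Each occurs with probability p³ ≈ (0.048951)³ ≈ 1.17296758e-04.
By linearity: E[X] = C(143, 3)·p³ ≈ 477191 · 1.17296758e-04 ≈ 55.972957.
Here α = 1, so p = 7/n is exactly at the triangle threshold p ~ 1/n. Asymptotically E[X] → c³/6 = 7³/6 = 343/6 ≈ 57.166667, a bounded constant. In this regime the triangle count is asymptotically Poisson(c³/6).

E[X] ≈ 55.972957; in regime p = Θ(1/n^{1}) E[X] stays bounded (at the triangle threshold p ~ 1/n).


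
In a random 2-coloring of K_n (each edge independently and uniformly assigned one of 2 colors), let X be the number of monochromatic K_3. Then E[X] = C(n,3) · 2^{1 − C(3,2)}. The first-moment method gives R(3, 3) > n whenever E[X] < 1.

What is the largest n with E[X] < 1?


We need C(n, 3) · 2^{1 − 3} < 1, i.e. C(n, 3) < 2^{3 − 1} = 4.
Check values of n near the boundary:
  n = 3: C(3, 3) = 1; 1 < 4? YES
  n = 4: C(4, 3) = 4; 4 < 4? NO
  n = 5: C(5, 3) = 10; 10 < 4? NO
  n = 6: C(6, 3) = 20; 20 < 4? NO
The largest n with C(n, 3) < 4 is n = 3 (where E[X] = 1/4 ≈ 0.2500). Hence R(3, 3) > 3, i.e. R(3, 3) ≥ 4.

Largest n = 3; hence R(3, 3) > 3.


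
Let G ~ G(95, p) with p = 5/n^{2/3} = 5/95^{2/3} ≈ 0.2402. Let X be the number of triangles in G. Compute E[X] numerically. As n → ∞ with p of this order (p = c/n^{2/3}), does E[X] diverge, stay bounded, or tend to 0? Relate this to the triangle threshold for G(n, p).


Number of potential triangles: C(95, 3) = 138415.
Each occurs with probability p³ ≈ (0.2402)³ ≈ 1.385042e-02.
By linearity: E[X] = C(95, 3)·p³ ≈ 138415 · 1.385042e-02 ≈ 1917.1053.
Since α = 2/3 < 1, p = c/n^{2/3} ≫ 1/n is above the triangle threshold p ~ 1/n. Asymptotically E[X] ~ (c³/6)·n^{3(1−α)} = (5³/6)·n^{1} → ∞; triangles are abundant w.h.p.

E[X] ≈ 1917.1053; in regime p = Θ(1/n^{2/3}) E[X] diverges (above the triangle threshold p ~ 1/n).


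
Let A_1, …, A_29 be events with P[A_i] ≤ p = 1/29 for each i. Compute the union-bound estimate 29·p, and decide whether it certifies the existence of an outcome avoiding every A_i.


Union bound: P[∪_{i=1}^{29} A_i] ≤ Σ_i P[A_i] ≤ 29·p = 29·(1/29) = 1.
Numerically: 1 ≈ 1.000.
Is 1 < 1? NO.
Since the bound 1 is ≥ 1, the union bound is uninformative here; it does NOT by itself certify existence.

29·p = 1 ≈ 1.000; existence NOT certified by the union bound.


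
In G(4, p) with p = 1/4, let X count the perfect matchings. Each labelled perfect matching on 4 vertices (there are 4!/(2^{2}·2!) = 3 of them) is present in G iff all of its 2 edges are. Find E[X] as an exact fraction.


K_4 has 4!/(2^{2}·2!) = 3 labelled perfect matchings.
For each such perfect matching H, let X_H = 1 if all 2 edges of H are present in G. Then P[X_H = 1] = p^{2} = (1/4)^{2} = 1/16.
By linearity: E[X] = Σ_H E[X_H] = 3 · p^{2} = 3 · 1/16 = 3/16.
Numerically: E[X] ≈ 0.1875.

E[X] = 3 · (1/4)^{2} = 3/16 ≈ 0.1875.


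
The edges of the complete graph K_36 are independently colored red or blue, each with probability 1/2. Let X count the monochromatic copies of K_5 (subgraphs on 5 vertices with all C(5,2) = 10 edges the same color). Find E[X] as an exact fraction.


Let X = Σ_S X_S over the C(36, 5) = 376992 subsets S of size 5, where X_S = 1 if the K_5 on S is monochromatic.
For a fixed S, the K_5 on S has C(5, 2) = 10 edges. P[all 10 edges red] = (1/2)^10, and likewise for blue, so P[monochromatic] = 2·(1/2)^10 = 2^{1 − 10} = 1/512.
By linearity of expectation: E[X] = C(36, 5) · 2^{1 − 10} = 376992 · 1/512 = 11781/16.
Numerically: E[X] ≈ 736.312.

E[X] = C(36,5)·2^(1−C(5,2)) = 11781/16 ≈ 736.312.


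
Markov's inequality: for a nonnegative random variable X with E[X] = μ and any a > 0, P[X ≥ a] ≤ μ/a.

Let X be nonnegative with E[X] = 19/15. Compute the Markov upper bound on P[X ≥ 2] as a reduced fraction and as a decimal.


μ = E[X] = 19/15, a = 2.
Markov: P[X ≥ 2] ≤ μ/a = (19/15)/2 = 19/30.
Numerically: ≈ 0.6333.
(Since a = 2 > μ = 1.2667, the bound 19/30 is < 1 and informative.)

P[X ≥ 2] ≤ 19/30 ≈ 0.6333.


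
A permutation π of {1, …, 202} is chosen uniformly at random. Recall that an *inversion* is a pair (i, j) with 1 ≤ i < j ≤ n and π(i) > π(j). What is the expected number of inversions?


Write X = Σ X_I over the C(202, 2) = 20301 pairs i < j, with X_I the indicator of one inversion.
There are 20301 indicators.
For each fixed pair i < j, the values π(i) and π(j) are two distinct elements of {1, …, 202} in uniformly random order; by symmetry P[π(i) > π(j)] = 1/2.
By linearity: E[X] = 20301 · (1/2) = C(202, 2) · (1/2) = 20301/2 = 20301/2 ≈ 10150.500.

E[X] = 20301/2 = 10150.500.


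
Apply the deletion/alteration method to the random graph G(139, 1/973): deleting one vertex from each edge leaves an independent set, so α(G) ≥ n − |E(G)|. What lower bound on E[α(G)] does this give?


E[|E(G)|] = C(139, 2)·p = 9591 · (1/973) = 69/7.
E[α(G)] ≥ n − E[|E(G)|] = 139 − 69/7 = 904/7.
Numerically: ≈ 129.14286.
(This is only a lower bound; the true E[α(G)] may be larger.)

E[α(G)] ≥ 904/7 ≈ 129.14286.


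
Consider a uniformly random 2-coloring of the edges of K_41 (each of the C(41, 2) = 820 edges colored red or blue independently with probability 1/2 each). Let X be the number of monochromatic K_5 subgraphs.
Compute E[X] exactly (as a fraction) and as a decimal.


Let X = Σ_S X_S over the C(41, 5) = 749398 subsets S of size 5, where X_S = 1 if the K_5 on S is monochromatic.
For a fixed S, the K_5 on S has C(5, 2) = 10 edges. P[all 10 edges red] = (1/2)^10, and likewise for blue, so P[monochromatic] = 2·(1/2)^10 = 2^{1 − 10} = 1/512.
By linearity of expectation: E[X] = C(41, 5) · 2^{1 − 10} = 749398 · 1/512 = 374699/256.
Numerically: E[X] ≈ 1463.667969.

E[X] = C(41,5)·2^(1−C(5,2)) = 374699/256 ≈ 1463.667969.


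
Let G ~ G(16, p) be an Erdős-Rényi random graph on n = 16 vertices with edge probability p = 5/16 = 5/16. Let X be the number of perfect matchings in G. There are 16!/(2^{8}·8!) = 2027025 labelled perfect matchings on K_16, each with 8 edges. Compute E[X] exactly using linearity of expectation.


K_16 has 16!/(2^{8}·8!) = 2027025 labelled perfect matchings.
For each such perfect matching H, let X_H = 1 if all 8 edges of H are present in G. Then P[X_H = 1] = p^{8} = (5/16)^{8} = 390625/4294967296.
Summing the indicators: E[X] = Σ_H E[X_H] = 2027025 · p^{8} = 2027025 · 390625/4294967296 = 791806640625/4294967296.
Numerically: E[X] ≈ 184.

E[X] = 2027025 · (5/16)^{8} = 791806640625/4294967296 ≈ 184.


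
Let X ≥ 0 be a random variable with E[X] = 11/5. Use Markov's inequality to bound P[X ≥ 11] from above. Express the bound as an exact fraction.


μ = E[X] = 11/5, a = 11.
Markov: P[X ≥ 11] ≤ μ/a = (11/5)/11 = 1/5.
Numerically: ≈ 0.200000.
(Since a = 11 > μ = 2.200000, the bound 1/5 is < 1 and informative.)

P[X ≥ 11] ≤ 1/5 ≈ 0.200000.


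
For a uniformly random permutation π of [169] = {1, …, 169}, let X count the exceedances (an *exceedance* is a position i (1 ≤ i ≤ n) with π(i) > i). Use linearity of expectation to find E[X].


Write X = Σ_{i=1}^{169} X_i, where X_i = 1_{π(i) > i}.
For each fixed i, π(i) is uniform over {1, …, 169} (marginal of a uniform permutation), so P[π(i) > i] = (n − i)/n. Summing: Σ_{i=1}^{169} (n − i)/n = (0 + 1 + … + 168)/169 = 169(169 − 1)/(2·169) = (169 − 1)/2.
Hence E[X] = Σ_{i=1}^{169} (169 − i)/169 = 84 ≈ 84.000000.

E[X] = 84 = 84.000000.


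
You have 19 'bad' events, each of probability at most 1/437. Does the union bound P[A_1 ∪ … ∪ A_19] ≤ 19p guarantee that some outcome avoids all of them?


Union bound: P[∪_{i=1}^{19} A_i] ≤ Σ_i P[A_i] ≤ 19·p = 19·(1/437) = 1/23.
Numerically: 1/23 ≈ 0.043478.
Is 1/23 < 1? YES.
Since P[∪ A_i] ≤ 1/23 < 1, the complement has P[∩ A_i^c] ≥ 1 − 1/23 = 22/23 > 0, so some outcome avoids every A_i.

19·p = 1/23 ≈ 0.043478; existence CERTIFIED by the union bound.


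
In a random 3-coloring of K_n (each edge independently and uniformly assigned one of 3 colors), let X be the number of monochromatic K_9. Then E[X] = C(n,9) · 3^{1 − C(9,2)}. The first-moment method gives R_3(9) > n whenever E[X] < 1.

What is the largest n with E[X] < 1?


We need C(n, 9) · 3^{1 − 36} < 1, i.e. C(n, 9) < 3^{36 − 1} = 50031545098999707.
Check values of n near the boundary:
  n = 299: C(299, 9) = 46610674441390059; 46610674441390059 < 50031545098999707? YES
  n = 300: C(300, 9) = 48052241692154700; 48052241692154700 < 50031545098999707? YES
  n = 301: C(301, 9) = 49533303936090975; 49533303936090975 < 50031545098999707? YES
  n = 302: C(302, 9) = 51054804739588650; 51054804739588650 < 50031545098999707? NO
  n = 303: C(303, 9) = 52617706925494425; 52617706925494425 < 50031545098999707? NO
  n = 304: C(304, 9) = 54222992899492560; 54222992899492560 < 50031545098999707? NO
The largest n with C(n, 9) < 50031545098999707 is n = 301 (where E[X] = 16511101312030325/16677181699666569 ≈ 0.9900). Hence R_3(9) > 301, i.e. R_3(9) ≥ 302.

Largest n = 301; hence R_3(9) > 301.


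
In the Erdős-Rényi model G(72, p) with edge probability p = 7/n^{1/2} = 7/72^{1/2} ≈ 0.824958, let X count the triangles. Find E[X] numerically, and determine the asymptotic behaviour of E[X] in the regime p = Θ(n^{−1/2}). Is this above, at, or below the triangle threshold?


Number of potential triangles: C(72, 3) = 59640.
Each occurs with probability p³ ≈ (0.824958)³ ≈ 5.61429690e-01.
By linearity: E[X] = C(72, 3)·p³ ≈ 59640 · 5.61429690e-01 ≈ 33483.666693.
Since α = 1/2 < 1, p = c/n^{1/2} ≫ 1/n is above the triangle threshold p ~ 1/n. Asymptotically E[X] ~ (c³/6)·n^{3(1−α)} = (7³/6)·n^{1.5} → ∞; triangles are abundant w.h.p.

E[X] ≈ 33483.666693; in regime p = Θ(1/n^{1/2}) E[X] diverges (above the triangle threshold p ~ 1/n).


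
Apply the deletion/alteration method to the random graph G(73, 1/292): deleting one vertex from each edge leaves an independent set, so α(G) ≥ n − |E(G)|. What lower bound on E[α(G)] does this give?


E[|E(G)|] = C(73, 2)·p = 2628 · (1/292) = 9.
E[α(G)] ≥ n − E[|E(G)|] = 73 − 9 = 64.
Numerically: ≈ 64.00000.
(This is only a lower bound; the true E[α(G)] may be larger.)

E[α(G)] ≥ 64 ≈ 64.00000.


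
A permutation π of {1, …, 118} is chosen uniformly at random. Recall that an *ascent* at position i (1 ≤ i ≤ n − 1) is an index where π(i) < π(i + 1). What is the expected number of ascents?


Write X = Σ X_I over i = 1, …, 117, with X_I the indicator of one ascent.
There are 117 indicators.
For each fixed i, the pair (π(i), π(i+1)) is a uniformly random ordered pair of distinct values from {1, …, 118}; by symmetry P[π(i) < π(i+1)] = 1/2.
By linearity: E[X] = 117 · (1/2) = (118 − 1) · (1/2) = 117/2 ≈ 58.5000.

E[X] = 117/2 = 58.5000.


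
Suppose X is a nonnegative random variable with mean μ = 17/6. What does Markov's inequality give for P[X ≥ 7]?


μ = E[X] = 17/6, a = 7.
Markov: P[X ≥ 7] ≤ μ/a = (17/6)/7 = 17/42.
Numerically: ≈ 0.405.
(Since a = 7 > μ = 2.833, the bound 17/42 is < 1 and informative.)

P[X ≥ 7] ≤ 17/42 ≈ 0.405.


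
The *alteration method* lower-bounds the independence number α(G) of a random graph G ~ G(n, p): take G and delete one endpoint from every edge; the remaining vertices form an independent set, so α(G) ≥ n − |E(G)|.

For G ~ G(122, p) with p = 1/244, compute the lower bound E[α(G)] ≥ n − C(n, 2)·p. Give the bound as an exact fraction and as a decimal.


E[|E(G)|] = C(122, 2)·p = 7381 · (1/244) = 121/4.
E[α(G)] ≥ n − E[|E(G)|] = 122 − 121/4 = 367/4.
Numerically: ≈ 91.750.
(This is only a lower bound; the true E[α(G)] may be larger.)

E[α(G)] ≥ 367/4 ≈ 91.750.


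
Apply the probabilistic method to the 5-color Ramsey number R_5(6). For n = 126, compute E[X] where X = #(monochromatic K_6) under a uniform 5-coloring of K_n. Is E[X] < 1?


E[X] = C(126, 6) · 5^{1 − 15} = 4925156775 · 5^{−14} = 4925156775/6103515625.
As a reduced fraction: E[X] = 197006271/244140625 ≈ 0.807.
Is E[X] < 1? YES.
Since E[X] < 1, there exists a 5-coloring of K_{126} with no monochromatic K_6; hence R_5(6) > 126.

E[X] = 197006271/244140625 ≈ 0.807; E[X] < 1, so R_5(6) > 126.


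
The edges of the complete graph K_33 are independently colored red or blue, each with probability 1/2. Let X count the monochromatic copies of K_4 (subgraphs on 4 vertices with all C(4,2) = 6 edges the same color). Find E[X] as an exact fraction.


Let X = Σ_S X_S over the C(33, 4) = 40920 subsets S of size 4, where X_S = 1 if the K_4 on S is monochromatic.
For a fixed S, the K_4 on S has C(4, 2) = 6 edges. P[all 6 edges red] = (1/2)^6, and likewise for blue, so P[monochromatic] = 2·(1/2)^6 = 2^{1 − 6} = 1/32.
By linearity: E[X] = C(33, 4) · 2^{1 − 6} = 40920 · 1/32 = 5115/4.
Numerically: E[X] ≈ 1278.750000.

E[X] = C(33,4)·2^(1−C(4,2)) = 5115/4 ≈ 1278.750000.


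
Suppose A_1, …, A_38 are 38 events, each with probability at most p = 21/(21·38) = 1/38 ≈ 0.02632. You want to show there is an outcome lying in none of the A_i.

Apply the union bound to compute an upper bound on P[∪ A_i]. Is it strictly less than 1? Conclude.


Union bound: P[∪_{i=1}^{38} A_i] ≤ Σ_i P[A_i] ≤ 38·p = 38·(1/38) = 1.
Numerically: 1 ≈ 1.00000.
Is 1 < 1? NO.
Since the bound 1 is ≥ 1, the union bound is uninformative here; it does NOT by itself certify existence.

38·p = 1 ≈ 1.00000; existence NOT certified by the union bound.


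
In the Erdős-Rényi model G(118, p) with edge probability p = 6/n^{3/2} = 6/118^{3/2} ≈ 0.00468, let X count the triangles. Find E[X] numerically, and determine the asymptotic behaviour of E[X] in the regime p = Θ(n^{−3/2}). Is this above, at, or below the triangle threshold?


Number of potential triangles: C(118, 3) = 266916.
Each occurs with probability p³ ≈ (0.00468)³ ≈ 1.02562e-07.
By linearity: E[X] = C(118, 3)·p³ ≈ 266916 · 1.02562e-07 ≈ 0.027.
Since α = 3/2 > 1, p = c/n^{3/2} = o(1/n) is below the triangle threshold p ~ 1/n. Asymptotically E[X] ~ (c³/6)·n^{3(1−α)} = (6³/6)·n^{-1.5} → 0, so by Markov's inequality G has no triangles w.h.p.

E[X] ≈ 0.027; in regime p = Θ(1/n^{3/2}) E[X] tends to 0 (below the triangle threshold p ~ 1/n).


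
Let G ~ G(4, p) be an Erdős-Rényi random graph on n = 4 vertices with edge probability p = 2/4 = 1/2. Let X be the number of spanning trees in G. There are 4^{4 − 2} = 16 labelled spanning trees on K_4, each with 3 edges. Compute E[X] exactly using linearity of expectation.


K_4 has 4^{4 − 2} = 16 labelled spanning trees.
For each such spanning tree H, let X_H = 1 if all 3 edges of H are present in G. Then P[X_H = 1] = p^{3} = (1/2)^{3} = 1/8.
Summing the indicators: E[X] = Σ_H E[X_H] = 16 · p^{3} = 16 · 1/8 = 2.
Numerically: E[X] ≈ 2.

E[X] = 16 · (1/2)^{3} = 2 ≈ 2.


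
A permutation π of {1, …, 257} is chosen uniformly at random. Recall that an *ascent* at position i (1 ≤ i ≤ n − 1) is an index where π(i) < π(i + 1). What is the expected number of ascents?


Write X = Σ X_I over i = 1, …, 256, with X_I the indicator of one ascent.
There are 256 indicators.
For each fixed i, the pair (π(i), π(i+1)) is a uniformly random ordered pair of distinct values from {1, …, 257}; by symmetry P[π(i) < π(i+1)] = 1/2.
By linearity: E[X] = 256 · (1/2) = (257 − 1) · (1/2) = 128 ≈ 128.00000.

E[X] = 128 = 128.00000.


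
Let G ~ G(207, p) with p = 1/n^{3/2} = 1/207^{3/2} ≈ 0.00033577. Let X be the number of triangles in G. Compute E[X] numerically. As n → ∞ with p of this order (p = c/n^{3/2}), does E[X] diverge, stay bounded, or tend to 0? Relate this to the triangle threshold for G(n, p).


Number of potential triangles: C(207, 3) = 1456935.
Each occurs with probability p³ ≈ (0.00033577)³ ≈ 3.7855889e-11.
By linearity: E[X] = C(207, 3)·p³ ≈ 1456935 · 3.7855889e-11 ≈ 0.00006.
Since α = 3/2 > 1, p = c/n^{3/2} = o(1/n) is below the triangle threshold p ~ 1/n. Asymptotically E[X] ~ (c³/6)·n^{3(1−α)} = (1³/6)·n^{-1.5} → 0, so by Markov's inequality G has no triangles w.h.p.

E[X] ≈ 0.00006; in regime p = Θ(1/n^{3/2}) E[X] tends to 0 (below the triangle threshold p ~ 1/n).


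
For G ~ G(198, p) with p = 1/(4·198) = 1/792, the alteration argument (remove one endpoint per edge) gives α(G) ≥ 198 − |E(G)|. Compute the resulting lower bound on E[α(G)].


E[|E(G)|] = C(198, 2)·p = 19503 · (1/792) = 197/8.
E[α(G)] ≥ n − E[|E(G)|] = 198 − 197/8 = 1387/8.
Numerically: ≈ 173.375000.
(This is only a lower bound; the true E[α(G)] may be larger.)

E[α(G)] ≥ 1387/8 ≈ 173.375000.


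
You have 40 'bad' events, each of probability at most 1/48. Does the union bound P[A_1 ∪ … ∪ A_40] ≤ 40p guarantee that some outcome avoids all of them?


Union bound: P[∪_{i=1}^{40} A_i] ≤ Σ_i P[A_i] ≤ 40·p = 40·(1/48) = 5/6.
Numerically: 5/6 ≈ 0.833.
Is 5/6 < 1? YES.
Since P[∪ A_i] ≤ 5/6 < 1, the complement has P[∩ A_i^c] ≥ 1 − 5/6 = 1/6 > 0, so some outcome avoids every A_i.

40·p = 5/6 ≈ 0.833; existence CERTIFIED by the union bound.


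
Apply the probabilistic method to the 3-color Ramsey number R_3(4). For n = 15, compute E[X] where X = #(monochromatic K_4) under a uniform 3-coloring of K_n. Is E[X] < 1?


E[X] = C(15, 4) · 3^{1 − 6} = 1365 · 3^{−5} = 1365/243.
As a reduced fraction: E[X] = 455/81 ≈ 5.617284.
Is E[X] < 1? NO.
Since E[X] ≥ 1, the first-moment bound is inconclusive at n = 15; it does NOT by itself certify R_3(4) > 15.

E[X] = 455/81 ≈ 5.617284; E[X] ≥ 1; first-moment method inconclusive here.


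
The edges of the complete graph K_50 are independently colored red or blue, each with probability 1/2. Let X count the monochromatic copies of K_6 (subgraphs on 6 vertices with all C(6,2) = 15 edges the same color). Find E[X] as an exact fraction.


Let X = Σ_S X_S over the C(50, 6) = 15890700 subsets S of size 6, where X_S = 1 if the K_6 on S is monochromatic.
For a fixed S, the K_6 on S has C(6, 2) = 15 edges. P[all 15 edges red] = (1/2)^15, and likewise for blue, so P[monochromatic] = 2·(1/2)^15 = 2^{1 − 15} = 1/16384.
By linearity: E[X] = C(50, 6) · 2^{1 − 15} = 15890700 · 1/16384 = 3972675/4096.
Numerically: E[X] ≈ 969.89136.

E[X] = C(50,6)·2^(1−C(6,2)) = 3972675/4096 ≈ 969.89136.


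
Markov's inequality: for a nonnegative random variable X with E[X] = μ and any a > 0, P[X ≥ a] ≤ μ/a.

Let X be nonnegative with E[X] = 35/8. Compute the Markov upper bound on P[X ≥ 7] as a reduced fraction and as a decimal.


μ = E[X] = 35/8, a = 7.
Markov: P[X ≥ 7] ≤ μ/a = (35/8)/7 = 5/8.
Numerically: ≈ 0.62500.
(Since a = 7 > μ = 4.37500, the bound 5/8 is < 1 and informative.)

P[X ≥ 7] ≤ 5/8 ≈ 0.62500.


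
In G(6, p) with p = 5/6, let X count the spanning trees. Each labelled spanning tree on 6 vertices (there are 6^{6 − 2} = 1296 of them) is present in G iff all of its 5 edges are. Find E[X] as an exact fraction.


K_6 has 6^{6 − 2} = 1296 labelled spanning trees.
For each such spanning tree H, let X_H = 1 if all 5 edges of H are present in G. Then P[X_H = 1] = p^{5} = (5/6)^{5} = 3125/7776.
Summing the indicators: E[X] = Σ_H E[X_H] = 1296 · p^{5} = 1296 · 3125/7776 = 3125/6.
Numerically: E[X] ≈ 521.

E[X] = 1296 · (5/6)^{5} = 3125/6 ≈ 521.


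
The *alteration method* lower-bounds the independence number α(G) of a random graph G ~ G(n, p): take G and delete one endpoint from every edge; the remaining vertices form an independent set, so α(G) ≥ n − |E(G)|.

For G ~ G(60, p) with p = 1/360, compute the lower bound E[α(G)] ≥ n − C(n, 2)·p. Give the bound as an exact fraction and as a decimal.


E[|E(G)|] = C(60, 2)·p = 1770 · (1/360) = 59/12.
E[α(G)] ≥ n − E[|E(G)|] = 60 − 59/12 = 661/12.
Numerically: ≈ 55.083.
(This is only a lower bound; the true E[α(G)] may be larger.)

E[α(G)] ≥ 661/12 ≈ 55.083.


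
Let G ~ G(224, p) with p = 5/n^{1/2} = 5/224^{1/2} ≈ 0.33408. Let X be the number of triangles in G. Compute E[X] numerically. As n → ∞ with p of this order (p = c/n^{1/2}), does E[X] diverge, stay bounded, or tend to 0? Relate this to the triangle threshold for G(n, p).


Number of potential triangles: C(224, 3) = 1848224.
Each occurs with probability p³ ≈ (0.33408)³ ≈ 3.7285330e-02.
By linearity: E[X] = C(224, 3)·p³ ≈ 1848224 · 3.7285330e-02 ≈ 68911.64084.
Since α = 1/2 < 1, p = c/n^{1/2} ≫ 1/n is above the triangle threshold p ~ 1/n. Asymptotically E[X] ~ (c³/6)·n^{3(1−α)} = (5³/6)·n^{1.5} → ∞; triangles are abundant w.h.p.

E[X] ≈ 68911.64084; in regime p = Θ(1/n^{1/2}) E[X] diverges (above the triangle threshold p ~ 1/n).


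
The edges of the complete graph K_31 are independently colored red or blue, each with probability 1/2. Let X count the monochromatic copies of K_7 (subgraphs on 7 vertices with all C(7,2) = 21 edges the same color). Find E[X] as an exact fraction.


Let X = Σ_S X_S over the C(31, 7) = 2629575 subsets S of size 7, where X_S = 1 if the K_7 on S is monochromatic.
For a fixed S, the K_7 on S has C(7, 2) = 21 edges. P[all 21 edges red] = (1/2)^21, and likewise for blue, so P[monochromatic] = 2·(1/2)^21 = 2^{1 − 21} = 1/1048576.
Summing: E[X] = C(31, 7) · 2^{1 − 21} = 2629575 · 1/1048576 = 2629575/1048576.
Numerically: E[X] ≈ 2.5078.

E[X] = C(31,7)·2^(1−C(7,2)) = 2629575/1048576 ≈ 2.5078.


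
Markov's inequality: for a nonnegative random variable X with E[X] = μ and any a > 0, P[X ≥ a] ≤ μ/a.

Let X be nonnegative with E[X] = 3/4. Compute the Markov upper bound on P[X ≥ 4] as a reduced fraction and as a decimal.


μ = E[X] = 3/4, a = 4.
Markov: P[X ≥ 4] ≤ μ/a = (3/4)/4 = 3/16.
Numerically: ≈ 0.188.
(Since a = 4 > μ = 0.750, the bound 3/16 is < 1 and informative.)

P[X ≥ 4] ≤ 3/16 ≈ 0.188.


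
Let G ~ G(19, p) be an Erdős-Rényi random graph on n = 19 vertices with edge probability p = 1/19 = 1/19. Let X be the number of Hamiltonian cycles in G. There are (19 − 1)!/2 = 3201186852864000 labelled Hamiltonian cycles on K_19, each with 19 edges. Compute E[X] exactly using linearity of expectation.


K_19 has (19 − 1)!/2 = 3201186852864000 labelled Hamiltonian cycles.
For each such Hamiltonian cycle H, let X_H = 1 if all 19 edges of H are present in G. Then P[X_H = 1] = p^{19} = (1/19)^{19} = 1/1978419655660313589123979.
By linearity: E[X] = Σ_H E[X_H] = 3201186852864000 · p^{19} = 3201186852864000 · 1/1978419655660313589123979 = 3201186852864000/1978419655660313589123979.
Numerically: E[X] ≈ 1.62e-09.

E[X] = 3201186852864000 · (1/19)^{19} = 3201186852864000/1978419655660313589123979 ≈ 1.62e-09.


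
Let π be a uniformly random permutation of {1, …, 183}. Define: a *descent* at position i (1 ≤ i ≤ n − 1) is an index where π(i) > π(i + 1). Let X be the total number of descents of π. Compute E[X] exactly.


Write X = Σ X_I over i = 1, …, 182, with X_I the indicator of one descent.
There are 182 indicators.
For each fixed i, the pair (π(i), π(i+1)) is a uniformly random ordered pair of distinct values from {1, …, 183}; by symmetry P[π(i) > π(i+1)] = 1/2.
By linearity: E[X] = 182 · (1/2) = (183 − 1) · (1/2) = 91 ≈ 91.00000.

E[X] = 91 = 91.00000.


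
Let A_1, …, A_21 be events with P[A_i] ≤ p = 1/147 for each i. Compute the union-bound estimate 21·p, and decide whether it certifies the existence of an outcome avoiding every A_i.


Union bound: P[∪_{i=1}^{21} A_i] ≤ Σ_i P[A_i] ≤ 21·p = 21·(1/147) = 1/7.
Numerically: 1/7 ≈ 0.143.
Is 1/7 < 1? YES.
Since P[∪ A_i] ≤ 1/7 < 1, the complement has P[∩ A_i^c] ≥ 1 − 1/7 = 6/7 > 0, so some outcome avoids every A_i.

21·p = 1/7 ≈ 0.143; existence CERTIFIED by the union bound.


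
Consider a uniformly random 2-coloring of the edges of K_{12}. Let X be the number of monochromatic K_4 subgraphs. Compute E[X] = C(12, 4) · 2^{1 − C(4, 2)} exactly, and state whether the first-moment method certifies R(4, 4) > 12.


E[X] = C(12, 4) · 2^{1 − 6} = 495 · 2^{−5} = 495/32.
As a reduced fraction: E[X] = 495/32 ≈ 15.46875.
Is E[X] < 1? NO.
Since E[X] ≥ 1, the first-moment bound is inconclusive at n = 12; it does NOT by itself certify R(4, 4) > 12.

E[X] = 495/32 ≈ 15.46875; E[X] ≥ 1; first-moment method inconclusive here.


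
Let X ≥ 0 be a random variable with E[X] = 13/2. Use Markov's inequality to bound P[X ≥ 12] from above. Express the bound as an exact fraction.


μ = E[X] = 13/2, a = 12.
Markov: P[X ≥ 12] ≤ μ/a = (13/2)/12 = 13/24.
Numerically: ≈ 0.5417.
(Since a = 12 > μ = 6.5000, the bound 13/24 is < 1 and informative.)

P[X ≥ 12] ≤ 13/24 ≈ 0.5417.


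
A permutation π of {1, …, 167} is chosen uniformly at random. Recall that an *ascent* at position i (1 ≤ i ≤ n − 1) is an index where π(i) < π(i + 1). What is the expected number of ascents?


Write X = Σ X_I over i = 1, …, 166, with X_I the indicator of one ascent.
There are 166 indicators.
For each fixed i, the pair (π(i), π(i+1)) is a uniformly random ordered pair of distinct values from {1, …, 167}; by symmetry P[π(i) < π(i+1)] = 1/2.
By linearity: E[X] = 166 · (1/2) = (167 − 1) · (1/2) = 83 ≈ 83.00000.

E[X] = 83 = 83.00000.


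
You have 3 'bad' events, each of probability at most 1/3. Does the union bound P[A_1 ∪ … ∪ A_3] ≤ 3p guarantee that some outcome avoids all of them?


Union bound: P[∪_{i=1}^{3} A_i] ≤ Σ_i P[A_i] ≤ 3·p = 3·(1/3) = 1.
Numerically: 1 ≈ 1.000000.
Is 1 < 1? NO.
Since the bound 1 is ≥ 1, the union bound is uninformative here; it does NOT by itself certify existence.

3·p = 1 ≈ 1.000000; existence NOT certified by the union bound.


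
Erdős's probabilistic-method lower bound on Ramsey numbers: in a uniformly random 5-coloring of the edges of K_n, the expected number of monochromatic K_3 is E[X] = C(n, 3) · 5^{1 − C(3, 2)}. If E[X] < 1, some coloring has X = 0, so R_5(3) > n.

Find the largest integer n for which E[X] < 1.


We need C(n, 3) · 5^{1 − 3} < 1, i.e. C(n, 3) < 5^{3 − 1} = 25.
Check values of n near the boundary:
  n = 3: C(3, 3) = 1; 1 < 25? YES
  n = 4: C(4, 3) = 4; 4 < 25? YES
  n = 5: C(5, 3) = 10; 10 < 25? YES
  n = 6: C(6, 3) = 20; 20 < 25? YES
  n = 7: C(7, 3) = 35; 35 < 25? NO
  n = 8: C(8, 3) = 56; 56 < 25? NO
  n = 9: C(9, 3) = 84; 84 < 25? NO
The largest n with C(n, 3) < 25 is n = 6 (where E[X] = 4/5 ≈ 0.80000). Hence R_5(3) > 6, i.e. R_5(3) ≥ 7.

Largest n = 6; hence R_5(3) > 6.


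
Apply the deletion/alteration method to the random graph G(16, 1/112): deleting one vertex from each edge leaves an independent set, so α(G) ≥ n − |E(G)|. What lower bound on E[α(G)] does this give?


E[|E(G)|] = C(16, 2)·p = 120 · (1/112) = 15/14.
E[α(G)] ≥ n − E[|E(G)|] = 16 − 15/14 = 209/14.
Numerically: ≈ 14.92857.
(This is only a lower bound; the true E[α(G)] may be larger.)

E[α(G)] ≥ 209/14 ≈ 14.92857.


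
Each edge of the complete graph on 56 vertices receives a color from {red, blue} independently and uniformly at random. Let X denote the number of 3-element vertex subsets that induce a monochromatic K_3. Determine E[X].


Let X = Σ_S X_S over the C(56, 3) = 27720 subsets S of size 3, where X_S = 1 if the K_3 on S is monochromatic.
For a fixed S, the K_3 on S has C(3, 2) = 3 edges. P[all 3 edges red] = (1/2)^3, and likewise for blue, so P[monochromatic] = 2·(1/2)^3 = 2^{1 − 3} = 1/4.
Summing: E[X] = C(56, 3) · 2^{1 − 3} = 27720 · 1/4 = 6930.
Numerically: E[X] ≈ 6930.000000.

E[X] = C(56,3)·2^(1−C(3,2)) = 6930 ≈ 6930.000000.


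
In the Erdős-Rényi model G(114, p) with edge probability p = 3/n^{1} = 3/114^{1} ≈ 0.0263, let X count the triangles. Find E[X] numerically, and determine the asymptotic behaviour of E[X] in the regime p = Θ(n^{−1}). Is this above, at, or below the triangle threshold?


Number of potential triangles: C(114, 3) = 240464.
Each occurs with probability p³ ≈ (0.0263)³ ≈ 1.82242e-05.
By linearity: E[X] = C(114, 3)·p³ ≈ 240464 · 1.82242e-05 ≈ 4.382.
Here α = 1, so p = 3/n is exactly at the triangle threshold p ~ 1/n. Asymptotically E[X] → c³/6 = 3³/6 = 9/2 ≈ 4.500, a bounded constant. In this regime the triangle count is asymptotically Poisson(c³/6).

E[X] ≈ 4.382; in regime p = Θ(1/n^{1}) E[X] stays bounded (at the triangle threshold p ~ 1/n).


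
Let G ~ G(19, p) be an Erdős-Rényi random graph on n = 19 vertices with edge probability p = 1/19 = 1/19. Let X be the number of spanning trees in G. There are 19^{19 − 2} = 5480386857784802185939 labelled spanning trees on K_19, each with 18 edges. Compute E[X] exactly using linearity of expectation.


K_19 has 19^{19 − 2} = 5480386857784802185939 labelled spanning trees.
For each such spanning tree H, let X_H = 1 if all 18 edges of H are present in G. Then P[X_H = 1] = p^{18} = (1/19)^{18} = 1/104127350297911241532841.
By linearity of expectation: E[X] = Σ_H E[X_H] = 5480386857784802185939 · p^{18} = 5480386857784802185939 · 1/104127350297911241532841 = 1/19.
Numerically: E[X] ≈ 0.052632.

E[X] = 5480386857784802185939 · (1/19)^{18} = 1/19 ≈ 0.052632.


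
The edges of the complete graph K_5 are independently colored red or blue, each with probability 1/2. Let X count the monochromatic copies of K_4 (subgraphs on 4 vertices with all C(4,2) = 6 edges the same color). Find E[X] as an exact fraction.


Let X = Σ_S X_S over the C(5, 4) = 5 subsets S of size 4, where X_S = 1 if the K_4 on S is monochromatic.
For a fixed S, the K_4 on S has C(4, 2) = 6 edges. P[all 6 edges red] = (1/2)^6, and likewise for blue, so P[monochromatic] = 2·(1/2)^6 = 2^{1 − 6} = 1/32.
By linearity: E[X] = C(5, 4) · 2^{1 − 6} = 5 · 1/32 = 5/32.
Numerically: E[X] ≈ 0.156.

E[X] = C(5,4)·2^(1−C(4,2)) = 5/32 ≈ 0.156.


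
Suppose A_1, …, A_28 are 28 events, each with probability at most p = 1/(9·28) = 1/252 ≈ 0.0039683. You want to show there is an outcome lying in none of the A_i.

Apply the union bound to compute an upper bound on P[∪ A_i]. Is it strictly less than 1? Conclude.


Union bound: P[∪_{i=1}^{28} A_i] ≤ Σ_i P[A_i] ≤ 28·p = 28·(1/252) = 1/9.
Numerically: 1/9 ≈ 0.1111111.
Is 1/9 < 1? YES.
Since P[∪ A_i] ≤ 1/9 < 1, the complement has P[∩ A_i^c] ≥ 1 − 1/9 = 8/9 > 0, so some outcome avoids every A_i.

28·p = 1/9 ≈ 0.1111111; existence CERTIFIED by the union bound.


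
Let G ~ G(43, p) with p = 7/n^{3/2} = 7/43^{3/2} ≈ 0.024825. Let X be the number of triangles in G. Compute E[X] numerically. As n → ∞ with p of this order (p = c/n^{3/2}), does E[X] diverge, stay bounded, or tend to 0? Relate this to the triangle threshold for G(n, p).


Number of potential triangles: C(43, 3) = 12341.
Each occurs with probability p³ ≈ (0.024825)³ ≈ 1.5299811e-05.
By linearity: E[X] = C(43, 3)·p³ ≈ 12341 · 1.5299811e-05 ≈ 0.18881.
Since α = 3/2 > 1, p = c/n^{3/2} = o(1/n) is below the triangle threshold p ~ 1/n. Asymptotically E[X] ~ (c³/6)·n^{3(1−α)} = (7³/6)·n^{-1.5} → 0, so by Markov's inequality G has no triangles w.h.p.

E[X] ≈ 0.18881; in regime p = Θ(1/n^{3/2}) E[X] tends to 0 (below the triangle threshold p ~ 1/n).


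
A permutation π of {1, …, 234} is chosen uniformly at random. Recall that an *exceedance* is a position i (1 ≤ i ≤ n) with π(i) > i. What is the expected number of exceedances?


Write X = Σ_{i=1}^{234} X_i, where X_i = 1_{π(i) > i}.
For each fixed i, π(i) is uniform over {1, …, 234} (marginal of a uniform permutation), so P[π(i) > i] = (n − i)/n. Summing: Σ_{i=1}^{234} (n − i)/n = (0 + 1 + … + 233)/234 = 234(234 − 1)/(2·234) = (234 − 1)/2.
Hence E[X] = Σ_{i=1}^{234} (234 − i)/234 = 233/2 ≈ 116.5000.

E[X] = 233/2 = 116.5000.
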